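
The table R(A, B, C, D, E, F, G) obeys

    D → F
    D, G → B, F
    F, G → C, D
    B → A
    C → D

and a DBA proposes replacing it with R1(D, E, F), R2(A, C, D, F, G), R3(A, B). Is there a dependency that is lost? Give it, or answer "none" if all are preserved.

D, G → B, F

Check D, G → B, F: no single fragment contains all of {B, D, F, G}, and the restricted closure of {D, G} across the fragments never reaches {B, F}.
D → F is preserved.
F, G → C, D is preserved.
B → A is preserved.
C → D is preserved.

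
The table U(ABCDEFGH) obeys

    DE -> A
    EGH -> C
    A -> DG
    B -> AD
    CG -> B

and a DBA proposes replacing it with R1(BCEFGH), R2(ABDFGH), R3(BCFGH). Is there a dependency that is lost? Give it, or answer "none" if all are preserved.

DE -> A

Check DE → A: no single fragment contains all of {ADE}, and the restricted closure of {DE} across the fragments never reaches {A}.
EGH → C is preserved.
A → DG is preserved.
B → AD is preserved.
CG → B is preserved.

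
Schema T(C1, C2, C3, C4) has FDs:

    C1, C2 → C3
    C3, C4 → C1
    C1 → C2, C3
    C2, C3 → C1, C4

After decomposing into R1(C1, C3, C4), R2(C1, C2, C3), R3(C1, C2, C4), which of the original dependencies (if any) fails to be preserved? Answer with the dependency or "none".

none

C1, C2 → C3 lies within R2.
C3, C4 → C1 lies within R1.
C1 → C2, C3 lies within R2.
C2, C3 → C1, C4: restricted closure across fragments reaches C1, C4.
Every dependency is enforceable on the fragments, so the decomposition is dependency-preserving.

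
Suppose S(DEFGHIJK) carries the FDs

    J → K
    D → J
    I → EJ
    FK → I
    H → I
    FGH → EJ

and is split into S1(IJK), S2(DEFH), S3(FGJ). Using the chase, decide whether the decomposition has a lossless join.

No

Chase test. Columns are DEFGHIJK; row i has aⱼ where attribute j ∈ Si, else bᵢⱼ.
Initial tableau (one row per fragment):
  row 1: b11 b12 b13 b14 b15 a6 a7 a8
  row 2: a1 a2 a3 b24 a5 b26 b27 b28
  row 3: b31 b32 a3 a4 b35 b36 a7 b38
Rows 1 and 3 agree on J; apply J→K and equate their K entries.
No row becomes fully distinguished — the join is lossy.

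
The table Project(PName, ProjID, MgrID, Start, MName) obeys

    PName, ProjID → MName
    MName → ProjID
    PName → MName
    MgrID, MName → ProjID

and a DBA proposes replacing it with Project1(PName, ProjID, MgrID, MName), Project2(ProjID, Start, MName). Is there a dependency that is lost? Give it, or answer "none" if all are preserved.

none

PName, ProjID → MName lies within Project1.
MName → ProjID lies within Project1.
PName → MName lies within Project1.
MgrID, MName → ProjID lies within Project1.
Every dependency is enforceable on the fragments, so the decomposition is dependency-preserving.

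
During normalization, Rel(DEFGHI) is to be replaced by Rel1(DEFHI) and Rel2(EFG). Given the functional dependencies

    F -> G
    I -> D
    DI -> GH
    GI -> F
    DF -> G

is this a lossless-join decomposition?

Common attributes: Rel1 ∩ Rel2 = {EF}.
Closure of {EF}: F → G applies, adding G. So (EF)⁺ = {EFG}.
This closure contains every attribute of Rel2, so Rel1 ∩ Rel2 → Rel2. The join is lossless.

Yes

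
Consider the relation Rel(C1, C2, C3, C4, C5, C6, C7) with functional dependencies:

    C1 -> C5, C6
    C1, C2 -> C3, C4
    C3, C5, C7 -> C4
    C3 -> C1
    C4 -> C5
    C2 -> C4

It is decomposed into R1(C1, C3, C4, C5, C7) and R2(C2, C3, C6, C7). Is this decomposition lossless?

Yes

Common attributes: R1 ∩ R2 = {C3, C7}.
Closure of {C3, C7}: C3 → C1 applies, adding C1; C1 → C5, C6 applies, adding C5, C6; C3, C5, C7 → C4 applies, adding C4. So (C3, C7)⁺ = {C1, C3, C4, C5, C6, C7}.
This closure contains every attribute of R1, so R1 ∩ R2 → R1. The join is lossless.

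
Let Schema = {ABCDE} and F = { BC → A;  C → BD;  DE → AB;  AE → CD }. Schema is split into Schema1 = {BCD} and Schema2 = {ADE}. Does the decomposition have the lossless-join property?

Common attributes: Schema1 ∩ Schema2 = {D}.
No dependency enlarges {D}, so (D)⁺ = {D}.
The closure contains neither all of Schema1 = {BCD} nor all of Schema2 = {ADE}, so the common attributes are not a superkey of either fragment. The join is lossy.

No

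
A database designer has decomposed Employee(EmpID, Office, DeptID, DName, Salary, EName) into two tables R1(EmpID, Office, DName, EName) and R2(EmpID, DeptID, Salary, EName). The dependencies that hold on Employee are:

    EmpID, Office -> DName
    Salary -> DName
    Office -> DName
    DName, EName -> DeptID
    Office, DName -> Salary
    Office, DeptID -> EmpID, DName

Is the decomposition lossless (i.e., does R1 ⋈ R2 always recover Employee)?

No

Common attributes: R1 ∩ R2 = {EmpID, EName}.
No dependency enlarges {EmpID, EName}, so (EmpID, EName)⁺ = {EmpID, EName}.
The closure contains neither all of R1 = {EmpID, Office, DName, EName} nor all of R2 = {EmpID, DeptID, Salary, EName}, so the common attributes are not a superkey of either fragment. The join is lossy.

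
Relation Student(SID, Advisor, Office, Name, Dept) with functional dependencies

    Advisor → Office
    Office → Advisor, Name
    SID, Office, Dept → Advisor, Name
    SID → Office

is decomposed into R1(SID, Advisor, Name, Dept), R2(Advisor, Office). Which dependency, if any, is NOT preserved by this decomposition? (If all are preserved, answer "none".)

Advisor → Office lies within R2.
Office → Advisor, Name: restricted closure across fragments reaches Advisor, Name.
SID, Office, Dept → Advisor, Name: restricted closure across fragments reaches Advisor, Name.
SID → Office: restricted closure across fragments reaches Office.
Every dependency is enforceable on the fragments, so the decomposition is dependency-preserving.

none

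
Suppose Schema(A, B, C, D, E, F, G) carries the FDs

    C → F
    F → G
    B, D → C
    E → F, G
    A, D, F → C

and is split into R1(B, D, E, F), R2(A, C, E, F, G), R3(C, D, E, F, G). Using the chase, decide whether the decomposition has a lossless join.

Chase test. Columns are A, B, C, D, E, F, G; row i has aⱼ where attribute j ∈ Ri, else bᵢⱼ.
Initial tableau (one row per fragment):
  row 1: b11 a2 b13 a4 a5 a6 b17
  row 2: a1 b22 a3 b24 a5 a6 a7
  row 3: b31 b32 a3 a4 a5 a6 a7
Rows 1 and 2 agree on F; apply F→G and equate their G entries.
No row becomes fully distinguished — the join is lossy.

No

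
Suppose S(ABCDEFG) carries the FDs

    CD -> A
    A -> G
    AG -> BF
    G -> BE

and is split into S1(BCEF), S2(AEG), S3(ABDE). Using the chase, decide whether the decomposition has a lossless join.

No

Chase test. Columns are ABCDEFG; row i has aⱼ where attribute j ∈ Si, else bᵢⱼ.
Initial tableau (one row per fragment):
  row 1: b11 a2 a3 b14 a5 a6 b17
  row 2: a1 b22 b23 b24 a5 b26 a7
  row 3: a1 a2 b33 a4 a5 b36 b37
Rows 2 and 3 agree on A; apply A→G and equate their G entries.
Rows 2 and 3 agree on AG; apply AG→BF and equate their BF entries.
No row becomes fully distinguished — the join is lossy.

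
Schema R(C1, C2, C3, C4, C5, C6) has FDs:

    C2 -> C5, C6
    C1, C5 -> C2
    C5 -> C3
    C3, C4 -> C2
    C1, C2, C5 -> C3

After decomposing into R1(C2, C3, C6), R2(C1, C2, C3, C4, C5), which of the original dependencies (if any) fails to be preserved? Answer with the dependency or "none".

none

C2 → C5, C6: restricted closure across fragments reaches C5, C6.
C1, C5 → C2 lies within R2.
C5 → C3 lies within R2.
C3, C4 → C2 lies within R2.
C1, C2, C5 → C3 lies within R2.
Every dependency is enforceable on the fragments, so the decomposition is dependency-preserving.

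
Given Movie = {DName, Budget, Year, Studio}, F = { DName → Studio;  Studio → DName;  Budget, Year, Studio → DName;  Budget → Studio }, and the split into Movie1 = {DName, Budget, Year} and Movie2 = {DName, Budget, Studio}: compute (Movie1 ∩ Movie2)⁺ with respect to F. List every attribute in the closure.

DName, Budget, Studio

Movie1 ∩ Movie2 = {DName, Budget}.
DName → Studio applies, adding Studio
Closure: {DName, Budget, Studio}.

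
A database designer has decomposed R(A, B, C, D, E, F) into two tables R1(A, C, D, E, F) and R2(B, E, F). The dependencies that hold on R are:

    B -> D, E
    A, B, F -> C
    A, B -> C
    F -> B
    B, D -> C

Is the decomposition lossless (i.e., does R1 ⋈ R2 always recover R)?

Common attributes: R1 ∩ R2 = {E, F}.
Closure of {E, F}: F → B applies, adding B; B → D, E applies, adding D; B, D → C applies, adding C. So (E, F)⁺ = {B, C, D, E, F}.
This closure contains every attribute of R2, so R1 ∩ R2 → R2. The join is lossless.

Yes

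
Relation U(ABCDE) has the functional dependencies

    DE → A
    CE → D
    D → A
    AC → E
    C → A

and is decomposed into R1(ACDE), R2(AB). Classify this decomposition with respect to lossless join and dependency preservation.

Lossless test: (A)⁺ = {A}, which is a superkey of neither fragment — lossy.
Dependency preservation: every FD's attributes lie within a single fragment, so each can be enforced locally — preserved.

lossy but dependency-preserving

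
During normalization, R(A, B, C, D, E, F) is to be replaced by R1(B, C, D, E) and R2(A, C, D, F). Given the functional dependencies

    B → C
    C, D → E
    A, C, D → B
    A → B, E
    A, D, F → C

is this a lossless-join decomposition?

No

Common attributes: R1 ∩ R2 = {C, D}.
Closure of {C, D}: C, D → E applies, adding E. So (C, D)⁺ = {C, D, E}.
The closure contains neither all of R1 = {B, C, D, E} nor all of R2 = {A, C, D, F}, so the common attributes are not a superkey of either fragment. The join is lossy.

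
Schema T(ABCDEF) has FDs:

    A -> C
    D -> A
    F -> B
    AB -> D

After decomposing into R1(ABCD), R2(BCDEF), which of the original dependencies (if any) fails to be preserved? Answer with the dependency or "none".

none

A → C lies within R1.
D → A lies within R1.
F → B lies within R2.
AB → D lies within R1.
Every dependency is enforceable on the fragments, so the decomposition is dependency-preserving.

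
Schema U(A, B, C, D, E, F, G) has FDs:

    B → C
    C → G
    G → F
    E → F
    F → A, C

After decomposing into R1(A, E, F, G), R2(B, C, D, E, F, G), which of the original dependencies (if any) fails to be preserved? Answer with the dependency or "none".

B → C lies within R2.
C → G lies within R2.
G → F lies within R1.
E → F lies within R1.
F → A, C: restricted closure across fragments reaches A, C.
Every dependency is enforceable on the fragments, so the decomposition is dependency-preserving.

none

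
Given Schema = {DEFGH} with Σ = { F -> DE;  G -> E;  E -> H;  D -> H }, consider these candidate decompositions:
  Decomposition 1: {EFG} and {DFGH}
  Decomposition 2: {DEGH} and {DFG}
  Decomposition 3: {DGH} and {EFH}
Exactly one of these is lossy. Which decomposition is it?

Decomposition 3

Decomposition 1: common = {FG}, closure = {DEFGH} → lossless.
Decomposition 2: common = {DG}, closure = {DEGH} → lossless.
Decomposition 3: common = {H}, closure = {H} → lossy.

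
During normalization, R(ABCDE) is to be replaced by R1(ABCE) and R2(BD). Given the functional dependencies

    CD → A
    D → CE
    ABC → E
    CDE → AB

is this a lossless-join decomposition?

No

Common attributes: R1 ∩ R2 = {B}.
No dependency enlarges {B}, so (B)⁺ = {B}.
The closure contains neither all of R1 = {ABCE} nor all of R2 = {BD}, so the common attributes are not a superkey of either fragment. The join is lossy.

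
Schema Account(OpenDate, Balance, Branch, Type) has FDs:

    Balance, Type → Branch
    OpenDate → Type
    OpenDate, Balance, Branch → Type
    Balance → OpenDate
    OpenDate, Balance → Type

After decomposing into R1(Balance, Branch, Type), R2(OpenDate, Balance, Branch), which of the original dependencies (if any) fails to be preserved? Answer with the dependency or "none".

Check OpenDate → Type: no single fragment contains all of {OpenDate, Type}, and the restricted closure of {OpenDate} across the fragments never reaches {Type}.
Balance, Type → Branch is preserved.
OpenDate, Balance, Branch → Type is preserved.
Balance → OpenDate is preserved.
OpenDate, Balance → Type is preserved.

OpenDate → Type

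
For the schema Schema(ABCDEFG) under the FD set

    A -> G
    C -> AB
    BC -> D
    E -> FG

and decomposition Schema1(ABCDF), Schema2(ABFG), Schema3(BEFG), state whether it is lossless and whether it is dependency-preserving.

lossy but dependency-preserving

Lossless test (chase): Rows 1 and 2 agree on A; apply A→G and equate their G entries. No row becomes fully distinguished — the join is lossy.
Dependency preservation: every FD's attributes lie within a single fragment, so each can be enforced locally — preserved.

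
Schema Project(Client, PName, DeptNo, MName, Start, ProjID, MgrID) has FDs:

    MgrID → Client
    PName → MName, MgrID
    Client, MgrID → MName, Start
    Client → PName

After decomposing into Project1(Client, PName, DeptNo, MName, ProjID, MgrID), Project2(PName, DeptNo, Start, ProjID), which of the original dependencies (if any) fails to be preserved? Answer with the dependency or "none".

MgrID → Client lies within Project1.
PName → MName, MgrID lies within Project1.
Client, MgrID → MName, Start: restricted closure across fragments reaches MName, Start.
Client → PName lies within Project1.
Every dependency is enforceable on the fragments, so the decomposition is dependency-preserving.

none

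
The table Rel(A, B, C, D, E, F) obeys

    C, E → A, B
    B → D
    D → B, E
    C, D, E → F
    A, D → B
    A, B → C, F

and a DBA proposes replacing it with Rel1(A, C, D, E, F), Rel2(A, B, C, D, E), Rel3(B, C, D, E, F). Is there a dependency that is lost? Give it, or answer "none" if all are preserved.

C, E → A, B lies within Rel2.
B → D lies within Rel2.
D → B, E lies within Rel2.
C, D, E → F lies within Rel1.
A, D → B lies within Rel2.
A, B → C, F: restricted closure across fragments reaches C, F.
Every dependency is enforceable on the fragments, so the decomposition is dependency-preserving.

none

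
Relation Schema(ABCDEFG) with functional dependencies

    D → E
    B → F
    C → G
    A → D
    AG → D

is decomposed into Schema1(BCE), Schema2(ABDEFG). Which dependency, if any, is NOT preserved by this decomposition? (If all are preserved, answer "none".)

C → G

Check C → G: no single fragment contains all of {CG}, and the restricted closure of {C} across the fragments never reaches {G}.
D → E is preserved.
B → F is preserved.
A → D is preserved.
AG → D is preserved.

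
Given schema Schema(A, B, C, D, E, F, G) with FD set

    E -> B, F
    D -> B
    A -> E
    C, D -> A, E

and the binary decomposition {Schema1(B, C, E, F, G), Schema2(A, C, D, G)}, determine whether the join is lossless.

Common attributes: Schema1 ∩ Schema2 = {C, G}.
No dependency enlarges {C, G}, so (C, G)⁺ = {C, G}.
The closure contains neither all of Schema1 = {B, C, E, F, G} nor all of Schema2 = {A, C, D, G}, so the common attributes are not a superkey of either fragment. The join is lossy.

No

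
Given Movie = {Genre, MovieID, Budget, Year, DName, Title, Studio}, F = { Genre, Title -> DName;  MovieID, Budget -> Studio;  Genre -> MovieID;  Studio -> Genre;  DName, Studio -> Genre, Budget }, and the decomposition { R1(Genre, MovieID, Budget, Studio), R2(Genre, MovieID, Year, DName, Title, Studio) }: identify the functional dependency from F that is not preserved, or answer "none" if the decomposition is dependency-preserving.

DName, Studio -> Genre, Budget

Check DName, Studio → Genre, Budget: no single fragment contains all of {Genre, Budget, DName, Studio}, and the restricted closure of {DName, Studio} across the fragments never reaches {Genre, Budget}.
Genre, Title → DName is preserved.
MovieID, Budget → Studio is preserved.
Genre → MovieID is preserved.
Studio → Genre is preserved.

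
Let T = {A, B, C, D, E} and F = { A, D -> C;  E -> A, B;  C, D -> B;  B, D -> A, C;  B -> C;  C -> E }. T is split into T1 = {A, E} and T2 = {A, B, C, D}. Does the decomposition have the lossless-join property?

No

Common attributes: T1 ∩ T2 = {A}.
No dependency enlarges {A}, so (A)⁺ = {A}.
The closure contains neither all of T1 = {A, E} nor all of T2 = {A, B, C, D}, so the common attributes are not a superkey of either fragment. The join is lossy.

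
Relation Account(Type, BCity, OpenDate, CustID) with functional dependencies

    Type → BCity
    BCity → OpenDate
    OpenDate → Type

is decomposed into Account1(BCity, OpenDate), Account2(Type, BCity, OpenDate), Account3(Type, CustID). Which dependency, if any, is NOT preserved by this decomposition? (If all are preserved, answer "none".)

none

Type → BCity lies within Account2.
BCity → OpenDate lies within Account1.
OpenDate → Type lies within Account2.
Every dependency is enforceable on the fragments, so the decomposition is dependency-preserving.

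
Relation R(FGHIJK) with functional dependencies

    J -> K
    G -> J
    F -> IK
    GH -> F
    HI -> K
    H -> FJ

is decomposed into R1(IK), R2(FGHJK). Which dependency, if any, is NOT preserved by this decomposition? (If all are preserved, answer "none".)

Check F → IK: no single fragment contains all of {FIK}, and the restricted closure of {F} across the fragments never reaches {IK}.
J → K is preserved.
G → J is preserved.
GH → F is preserved.
HI → K is preserved.
H → FJ is preserved.

F -> IK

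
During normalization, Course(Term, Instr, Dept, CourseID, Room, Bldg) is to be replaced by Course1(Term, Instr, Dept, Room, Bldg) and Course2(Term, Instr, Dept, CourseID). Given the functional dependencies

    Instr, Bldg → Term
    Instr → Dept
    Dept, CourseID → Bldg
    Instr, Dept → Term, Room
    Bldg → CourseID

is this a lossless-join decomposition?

No

Common attributes: Course1 ∩ Course2 = {Term, Instr, Dept}.
Closure of {Term, Instr, Dept}: Instr, Dept → Term, Room applies, adding Room. So (Term, Instr, Dept)⁺ = {Term, Instr, Dept, Room}.
The closure contains neither all of Course1 = {Term, Instr, Dept, Room, Bldg} nor all of Course2 = {Term, Instr, Dept, CourseID}, so the common attributes are not a superkey of either fragment. The join is lossy.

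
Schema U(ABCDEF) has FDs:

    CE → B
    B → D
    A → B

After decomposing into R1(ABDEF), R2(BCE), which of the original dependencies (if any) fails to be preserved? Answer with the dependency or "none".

none

CE → B lies within R2.
B → D lies within R1.
A → B lies within R1.
Every dependency is enforceable on the fragments, so the decomposition is dependency-preserving.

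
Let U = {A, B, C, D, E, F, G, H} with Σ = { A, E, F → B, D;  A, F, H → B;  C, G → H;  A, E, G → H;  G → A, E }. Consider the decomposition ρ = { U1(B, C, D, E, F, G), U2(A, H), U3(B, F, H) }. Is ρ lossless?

Chase test. Columns are A, B, C, D, E, F, G, H; row i has aⱼ where attribute j ∈ Ui, else bᵢⱼ.
Initial tableau (one row per fragment):
  row 1: b11 a2 a3 a4 a5 a6 a7 b18
  row 2: a1 b22 b23 b24 b25 b26 b27 a8
  row 3: b31 a2 b33 b34 b35 a6 b37 a8
No row becomes fully distinguished — the join is lossy.

No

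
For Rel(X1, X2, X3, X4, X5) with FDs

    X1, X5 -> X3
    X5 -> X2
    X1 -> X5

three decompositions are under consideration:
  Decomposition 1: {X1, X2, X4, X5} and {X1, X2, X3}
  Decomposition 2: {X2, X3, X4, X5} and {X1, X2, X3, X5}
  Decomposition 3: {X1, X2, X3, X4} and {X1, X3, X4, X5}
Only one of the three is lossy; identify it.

Decomposition 2

Decomposition 1: common = {X1, X2}, closure = {X1, X2, X3, X5} → lossless.
Decomposition 2: common = {X2, X3, X5}, closure = {X2, X3, X5} → lossy.
Decomposition 3: common = {X1, X3, X4}, closure = {X1, X2, X3, X4, X5} → lossless.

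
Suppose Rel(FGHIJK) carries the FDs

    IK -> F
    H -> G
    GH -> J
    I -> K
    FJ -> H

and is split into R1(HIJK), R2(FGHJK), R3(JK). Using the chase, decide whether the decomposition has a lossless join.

No

Chase test. Columns are FGHIJK; row i has aⱼ where attribute j ∈ Ri, else bᵢⱼ.
Initial tableau (one row per fragment):
  row 1: b11 b12 a3 a4 a5 a6
  row 2: a1 a2 a3 b24 a5 a6
  row 3: b31 b32 b33 b34 a5 a6
Rows 1 and 2 agree on H; apply H→G and equate their G entries.
No row becomes fully distinguished — the join is lossy.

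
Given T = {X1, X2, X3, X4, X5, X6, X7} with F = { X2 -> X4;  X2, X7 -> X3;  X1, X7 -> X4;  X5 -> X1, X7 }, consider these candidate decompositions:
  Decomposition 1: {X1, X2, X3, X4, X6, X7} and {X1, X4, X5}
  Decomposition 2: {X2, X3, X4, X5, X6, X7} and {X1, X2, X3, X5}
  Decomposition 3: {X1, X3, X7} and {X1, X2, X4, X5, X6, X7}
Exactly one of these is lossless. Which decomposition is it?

Decomposition 2

Decomposition 1: common = {X1, X4}, closure = {X1, X4} → lossy.
Decomposition 2: common = {X2, X3, X5}, closure = {X1, X2, X3, X4, X5, X7} → lossless.
Decomposition 3: common = {X1, X7}, closure = {X1, X4, X7} → lossy.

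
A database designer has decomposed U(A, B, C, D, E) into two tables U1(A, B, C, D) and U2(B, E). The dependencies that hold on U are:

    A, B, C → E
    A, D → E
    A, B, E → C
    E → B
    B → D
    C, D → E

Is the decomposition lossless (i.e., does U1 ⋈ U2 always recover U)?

No

Common attributes: U1 ∩ U2 = {B}.
Closure of {B}: B → D applies, adding D. So (B)⁺ = {B, D}.
The closure contains neither all of U1 = {A, B, C, D} nor all of U2 = {B, E}, so the common attributes are not a superkey of either fragment. The join is lossy.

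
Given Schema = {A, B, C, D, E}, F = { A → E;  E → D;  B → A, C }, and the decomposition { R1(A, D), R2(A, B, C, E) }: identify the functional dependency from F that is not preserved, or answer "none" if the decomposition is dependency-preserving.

Check E → D: no single fragment contains all of {D, E}, and the restricted closure of {E} across the fragments never reaches {D}.
A → E is preserved.
B → A, C is preserved.

E → D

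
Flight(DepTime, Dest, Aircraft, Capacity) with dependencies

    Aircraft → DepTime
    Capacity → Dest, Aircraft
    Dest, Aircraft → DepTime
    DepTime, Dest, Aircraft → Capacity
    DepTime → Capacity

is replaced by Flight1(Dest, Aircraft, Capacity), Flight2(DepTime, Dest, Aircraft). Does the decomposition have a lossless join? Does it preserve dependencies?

lossless and dependency-preserving

Lossless test: (Dest, Aircraft)⁺ = {DepTime, Dest, Aircraft, Capacity}, which contains all of one fragment — lossless.
Dependency preservation: DepTime, Dest, Aircraft → Capacity; DepTime → Capacity are not contained in any single fragment, but the restricted closure of each left-hand side across the fragments still reaches the right-hand side; the remaining FDs each lie inside some fragment. All dependencies are preserved.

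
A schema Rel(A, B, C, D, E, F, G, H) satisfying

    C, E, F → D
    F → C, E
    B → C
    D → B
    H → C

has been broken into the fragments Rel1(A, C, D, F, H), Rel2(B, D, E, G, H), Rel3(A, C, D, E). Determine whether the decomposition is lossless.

Chase test. Columns are A, B, C, D, E, F, G, H; row i has aⱼ where attribute j ∈ Reli, else bᵢⱼ.
Initial tableau (one row per fragment):
  row 1: a1 b12 a3 a4 b15 a6 b17 a8
  row 2: b21 a2 b23 a4 a5 b26 a7 a8
  row 3: a1 b32 a3 a4 a5 b36 b37 b38
Rows 1 and 2 agree on D; apply D→B and equate their B entries.
Rows 1 and 3 agree on D; apply D→B and equate their B entries.
Rows 1 and 2 agree on H; apply H→C and equate their C entries.
No row becomes fully distinguished — the join is lossy.

No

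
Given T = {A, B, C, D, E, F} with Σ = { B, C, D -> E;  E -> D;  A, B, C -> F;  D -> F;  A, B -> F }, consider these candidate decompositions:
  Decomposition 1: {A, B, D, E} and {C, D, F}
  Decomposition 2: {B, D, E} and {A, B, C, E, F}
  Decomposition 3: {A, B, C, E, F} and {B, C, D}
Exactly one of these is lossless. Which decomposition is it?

Decomposition 1: common = {D}, closure = {D, F} → lossy.
Decomposition 2: common = {B, E}, closure = {B, D, E, F} → lossless.
Decomposition 3: common = {B, C}, closure = {B, C} → lossy.

Decomposition 2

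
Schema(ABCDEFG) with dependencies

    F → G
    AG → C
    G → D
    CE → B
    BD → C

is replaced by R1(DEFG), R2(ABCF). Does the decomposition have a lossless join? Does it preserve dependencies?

Lossless test: (F)⁺ = {DFG}, which is a superkey of neither fragment — lossy.
Dependency preservation: the restricted closure of {AG} across the fragments never reaches {C}, so AG → C cannot be enforced without a join — not preserved.

lossy and not dependency-preserving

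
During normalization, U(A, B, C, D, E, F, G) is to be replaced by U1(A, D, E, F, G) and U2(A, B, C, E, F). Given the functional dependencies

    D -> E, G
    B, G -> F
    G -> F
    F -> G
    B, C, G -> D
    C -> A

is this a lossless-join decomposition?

No

Common attributes: U1 ∩ U2 = {A, E, F}.
Closure of {A, E, F}: F → G applies, adding G. So (A, E, F)⁺ = {A, E, F, G}.
The closure contains neither all of U1 = {A, D, E, F, G} nor all of U2 = {A, B, C, E, F}, so the common attributes are not a superkey of either fragment. The join is lossy.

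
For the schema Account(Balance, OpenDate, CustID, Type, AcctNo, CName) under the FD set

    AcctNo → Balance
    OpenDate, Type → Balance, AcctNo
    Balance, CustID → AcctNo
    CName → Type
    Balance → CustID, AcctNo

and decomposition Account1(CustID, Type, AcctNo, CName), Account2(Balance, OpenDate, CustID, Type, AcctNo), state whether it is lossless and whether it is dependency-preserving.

Lossless test: (CustID, Type, AcctNo)⁺ = {Balance, CustID, Type, AcctNo}, which is a superkey of neither fragment — lossy.
Dependency preservation: every FD's attributes lie within a single fragment, so each can be enforced locally — preserved.

lossy but dependency-preserving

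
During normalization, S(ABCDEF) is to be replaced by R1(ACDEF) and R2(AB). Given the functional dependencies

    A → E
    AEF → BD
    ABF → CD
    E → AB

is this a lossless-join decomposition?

Yes

Common attributes: R1 ∩ R2 = {A}.
Closure of {A}: A → E applies, adding E; E → AB applies, adding B. So (A)⁺ = {ABE}.
This closure contains every attribute of R2, so R1 ∩ R2 → R2. The join is lossless.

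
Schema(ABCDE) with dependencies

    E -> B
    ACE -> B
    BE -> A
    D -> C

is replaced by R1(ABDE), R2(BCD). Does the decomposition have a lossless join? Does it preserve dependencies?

lossless and dependency-preserving

Lossless test: (BD)⁺ = {BCD}, which contains all of one fragment — lossless.
Dependency preservation: ACE → B is not contained in any single fragment, but the restricted closure of its left-hand side across the fragments still reaches the right-hand side; the remaining FDs each lie inside some fragment. All dependencies are preserved.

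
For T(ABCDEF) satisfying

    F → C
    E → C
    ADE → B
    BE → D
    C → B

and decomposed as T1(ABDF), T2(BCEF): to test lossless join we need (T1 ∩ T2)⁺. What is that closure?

BCF

T1 ∩ T2 = {BF}.
F → C applies, adding C
Closure: {BCF}.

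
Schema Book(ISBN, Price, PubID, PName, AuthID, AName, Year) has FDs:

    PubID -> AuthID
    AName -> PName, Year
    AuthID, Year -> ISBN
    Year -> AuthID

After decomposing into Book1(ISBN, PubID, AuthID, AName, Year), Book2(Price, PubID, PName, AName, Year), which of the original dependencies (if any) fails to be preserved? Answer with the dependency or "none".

PubID → AuthID lies within Book1.
AName → PName, Year lies within Book2.
AuthID, Year → ISBN lies within Book1.
Year → AuthID lies within Book1.
Every dependency is enforceable on the fragments, so the decomposition is dependency-preserving.

none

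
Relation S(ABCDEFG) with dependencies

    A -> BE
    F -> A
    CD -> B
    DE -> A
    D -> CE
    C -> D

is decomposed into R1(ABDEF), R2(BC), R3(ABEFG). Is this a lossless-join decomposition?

No

Chase test. Columns are ABCDEFG; row i has aⱼ where attribute j ∈ Ri, else bᵢⱼ.
Initial tableau (one row per fragment):
  row 1: a1 a2 b13 a4 a5 a6 b17
  row 2: b21 a2 a3 b24 b25 b26 b27
  row 3: a1 a2 b33 b34 a5 a6 a7
No row becomes fully distinguished — the join is lossy.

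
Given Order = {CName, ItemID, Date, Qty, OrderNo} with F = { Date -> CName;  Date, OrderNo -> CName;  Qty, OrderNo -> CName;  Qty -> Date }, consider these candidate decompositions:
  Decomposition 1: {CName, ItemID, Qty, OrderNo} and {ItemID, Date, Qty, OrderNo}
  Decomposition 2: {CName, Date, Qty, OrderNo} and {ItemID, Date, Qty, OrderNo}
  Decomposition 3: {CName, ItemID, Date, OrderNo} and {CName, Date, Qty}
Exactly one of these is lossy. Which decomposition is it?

Decomposition 3

Decomposition 1: common = {ItemID, Qty, OrderNo}, closure = {CName, ItemID, Date, Qty, OrderNo} → lossless.
Decomposition 2: common = {Date, Qty, OrderNo}, closure = {CName, Date, Qty, OrderNo} → lossless.
Decomposition 3: common = {CName, Date}, closure = {CName, Date} → lossy.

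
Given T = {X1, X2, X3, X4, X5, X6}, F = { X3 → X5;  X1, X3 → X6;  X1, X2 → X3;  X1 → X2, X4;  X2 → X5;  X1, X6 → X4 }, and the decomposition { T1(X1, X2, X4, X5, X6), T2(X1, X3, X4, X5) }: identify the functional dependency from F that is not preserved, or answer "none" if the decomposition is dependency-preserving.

none

X3 → X5 lies within T2.
X1, X3 → X6: restricted closure across fragments reaches X6.
X1, X2 → X3: restricted closure across fragments reaches X3.
X1 → X2, X4 lies within T1.
X2 → X5 lies within T1.
X1, X6 → X4 lies within T1.
Every dependency is enforceable on the fragments, so the decomposition is dependency-preserving.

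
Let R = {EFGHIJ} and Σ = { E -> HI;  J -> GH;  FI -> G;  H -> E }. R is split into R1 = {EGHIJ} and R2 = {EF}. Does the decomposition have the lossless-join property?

Common attributes: R1 ∩ R2 = {E}.
Closure of {E}: E → HI applies, adding HI. So (E)⁺ = {EHI}.
The closure contains neither all of R1 = {EGHIJ} nor all of R2 = {EF}, so the common attributes are not a superkey of either fragment. The join is lossy.

No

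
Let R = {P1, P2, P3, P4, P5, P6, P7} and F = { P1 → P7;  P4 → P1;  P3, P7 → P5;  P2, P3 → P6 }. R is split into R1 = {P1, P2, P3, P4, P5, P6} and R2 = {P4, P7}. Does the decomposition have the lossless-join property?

Common attributes: R1 ∩ R2 = {P4}.
Closure of {P4}: P4 → P1 applies, adding P1; P1 → P7 applies, adding P7. So (P4)⁺ = {P1, P4, P7}.
This closure contains every attribute of R2, so R1 ∩ R2 → R2. The join is lossless.

Yes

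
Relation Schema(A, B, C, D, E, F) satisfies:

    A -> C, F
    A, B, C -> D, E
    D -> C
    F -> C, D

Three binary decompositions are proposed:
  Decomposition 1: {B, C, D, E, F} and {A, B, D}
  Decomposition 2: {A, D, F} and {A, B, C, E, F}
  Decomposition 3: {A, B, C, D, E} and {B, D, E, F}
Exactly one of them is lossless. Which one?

Decomposition 2

Decomposition 1: common = {B, D}, closure = {B, C, D} → lossy.
Decomposition 2: common = {A, F}, closure = {A, C, D, F} → lossless.
Decomposition 3: common = {B, D, E}, closure = {B, C, D, E} → lossy.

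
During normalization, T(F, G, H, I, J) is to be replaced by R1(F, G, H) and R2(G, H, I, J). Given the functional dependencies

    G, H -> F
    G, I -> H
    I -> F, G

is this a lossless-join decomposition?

Common attributes: R1 ∩ R2 = {G, H}.
Closure of {G, H}: G, H → F applies, adding F. So (G, H)⁺ = {F, G, H}.
This closure contains every attribute of R1, so R1 ∩ R2 → R1. The join is lossless.

Yes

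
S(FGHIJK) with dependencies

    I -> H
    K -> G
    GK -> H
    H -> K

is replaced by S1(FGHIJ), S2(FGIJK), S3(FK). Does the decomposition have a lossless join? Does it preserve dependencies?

lossless but not dependency-preserving

Lossless test (chase): Rows 1 and 2 agree on I; apply I→H and equate their H entries. Rows 2 and 3 agree on K; apply K→G and equate their G entries. Rows 2 and 3 agree on GK; apply GK→H and equate their H entries. Rows 1 and 2 agree on H; apply H→K and equate their K entries. Row 1 is now all distinguished symbols — the join is lossless.
Dependency preservation: the restricted closure of {GK} across the fragments never reaches {H}, so GK → H cannot be enforced without a join — not preserved.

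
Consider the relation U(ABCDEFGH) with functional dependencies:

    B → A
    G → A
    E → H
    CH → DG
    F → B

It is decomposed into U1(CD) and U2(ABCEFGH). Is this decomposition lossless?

No

Common attributes: U1 ∩ U2 = {C}.
No dependency enlarges {C}, so (C)⁺ = {C}.
The closure contains neither all of U1 = {CD} nor all of U2 = {ABCEFGH}, so the common attributes are not a superkey of either fragment. The join is lossy.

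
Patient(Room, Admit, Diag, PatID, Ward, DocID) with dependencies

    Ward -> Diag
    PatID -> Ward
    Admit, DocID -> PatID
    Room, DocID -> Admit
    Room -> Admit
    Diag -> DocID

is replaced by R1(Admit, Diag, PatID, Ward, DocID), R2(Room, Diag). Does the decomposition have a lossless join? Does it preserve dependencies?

lossy and not dependency-preserving

Lossless test: (Diag)⁺ = {Diag, DocID}, which is a superkey of neither fragment — lossy.
Dependency preservation: the restricted closure of {Room, DocID} across the fragments never reaches {Admit}, so Room, DocID → Admit cannot be enforced without a join — not preserved.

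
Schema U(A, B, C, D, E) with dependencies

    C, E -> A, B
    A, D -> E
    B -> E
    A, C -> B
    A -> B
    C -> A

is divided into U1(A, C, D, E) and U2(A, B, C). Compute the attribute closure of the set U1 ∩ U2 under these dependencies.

A, B, C, E

U1 ∩ U2 = {A, C}.
A, C → B applies, adding B
B → E applies, adding E
Closure: {A, B, C, E}.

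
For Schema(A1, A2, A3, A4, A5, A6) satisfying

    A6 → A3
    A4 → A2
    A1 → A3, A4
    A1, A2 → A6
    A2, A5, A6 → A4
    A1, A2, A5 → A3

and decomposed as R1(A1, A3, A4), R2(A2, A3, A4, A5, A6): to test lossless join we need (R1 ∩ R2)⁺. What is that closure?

R1 ∩ R2 = {A3, A4}.
A4 → A2 applies, adding A2
Closure: {A2, A3, A4}.

A2, A3, A4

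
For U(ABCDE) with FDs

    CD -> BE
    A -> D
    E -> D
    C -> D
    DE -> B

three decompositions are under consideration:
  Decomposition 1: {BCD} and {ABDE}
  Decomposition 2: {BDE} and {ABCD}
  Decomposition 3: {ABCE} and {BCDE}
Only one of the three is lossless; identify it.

Decomposition 3

Decomposition 1: common = {BD}, closure = {BD} → lossy.
Decomposition 2: common = {BD}, closure = {BD} → lossy.
Decomposition 3: common = {BCE}, closure = {BCDE} → lossless.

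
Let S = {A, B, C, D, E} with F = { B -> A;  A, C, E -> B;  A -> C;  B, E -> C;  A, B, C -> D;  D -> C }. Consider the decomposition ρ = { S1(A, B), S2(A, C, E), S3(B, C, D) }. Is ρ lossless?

Chase test. Columns are A, B, C, D, E; row i has aⱼ where attribute j ∈ Si, else bᵢⱼ.
Initial tableau (one row per fragment):
  row 1: a1 a2 b13 b14 b15
  row 2: a1 b22 a3 b24 a5
  row 3: b31 a2 a3 a4 b35
Rows 1 and 3 agree on B; apply B→A and equate their A entries.
Rows 1 and 2 agree on A; apply A→C and equate their C entries.
Rows 1 and 3 agree on A, B, C; apply A, B, C→D and equate their D entries.
No row becomes fully distinguished — the join is lossy.

No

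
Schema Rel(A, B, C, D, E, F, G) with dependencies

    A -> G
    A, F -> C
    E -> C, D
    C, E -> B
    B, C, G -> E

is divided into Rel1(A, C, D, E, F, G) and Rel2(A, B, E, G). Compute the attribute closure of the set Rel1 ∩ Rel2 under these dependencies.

A, B, C, D, E, G

Rel1 ∩ Rel2 = {A, E, G}.
E → C, D applies, adding C, D
C, E → B applies, adding B
Closure: {A, B, C, D, E, G}.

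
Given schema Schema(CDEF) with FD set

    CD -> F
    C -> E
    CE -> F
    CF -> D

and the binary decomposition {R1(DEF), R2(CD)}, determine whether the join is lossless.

Common attributes: R1 ∩ R2 = {D}.
No dependency enlarges {D}, so (D)⁺ = {D}.
The closure contains neither all of R1 = {DEF} nor all of R2 = {CD}, so the common attributes are not a superkey of either fragment. The join is lossy.

No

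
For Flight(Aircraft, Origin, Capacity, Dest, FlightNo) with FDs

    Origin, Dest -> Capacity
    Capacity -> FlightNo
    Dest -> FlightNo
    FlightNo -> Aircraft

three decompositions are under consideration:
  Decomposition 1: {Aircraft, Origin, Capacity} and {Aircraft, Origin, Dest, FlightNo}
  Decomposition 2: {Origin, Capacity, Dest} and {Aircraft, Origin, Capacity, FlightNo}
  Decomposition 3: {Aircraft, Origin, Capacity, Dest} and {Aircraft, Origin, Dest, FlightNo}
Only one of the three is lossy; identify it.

Decomposition 1

Decomposition 1: common = {Aircraft, Origin}, closure = {Aircraft, Origin} → lossy.
Decomposition 2: common = {Origin, Capacity}, closure = {Aircraft, Origin, Capacity, FlightNo} → lossless.
Decomposition 3: common = {Aircraft, Origin, Dest}, closure = {Aircraft, Origin, Capacity, Dest, FlightNo} → lossless.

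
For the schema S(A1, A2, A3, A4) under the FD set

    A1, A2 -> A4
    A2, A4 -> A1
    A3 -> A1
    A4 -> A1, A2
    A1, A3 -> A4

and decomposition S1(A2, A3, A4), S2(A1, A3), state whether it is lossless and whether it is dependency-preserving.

lossless but not dependency-preserving

Lossless test: (A3)⁺ = {A1, A2, A3, A4}, which contains all of one fragment — lossless.
Dependency preservation: the restricted closure of {A1, A2} across the fragments never reaches {A4}, so A1, A2 → A4 cannot be enforced without a join — not preserved.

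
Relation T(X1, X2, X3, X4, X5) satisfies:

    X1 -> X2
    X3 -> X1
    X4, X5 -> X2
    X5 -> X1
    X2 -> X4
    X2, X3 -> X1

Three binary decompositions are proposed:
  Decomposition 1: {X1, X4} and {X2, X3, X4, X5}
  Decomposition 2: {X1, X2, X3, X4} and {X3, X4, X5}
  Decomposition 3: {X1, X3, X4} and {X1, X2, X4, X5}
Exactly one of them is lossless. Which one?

Decomposition 2

Decomposition 1: common = {X4}, closure = {X4} → lossy.
Decomposition 2: common = {X3, X4}, closure = {X1, X2, X3, X4} → lossless.
Decomposition 3: common = {X1, X4}, closure = {X1, X2, X4} → lossy.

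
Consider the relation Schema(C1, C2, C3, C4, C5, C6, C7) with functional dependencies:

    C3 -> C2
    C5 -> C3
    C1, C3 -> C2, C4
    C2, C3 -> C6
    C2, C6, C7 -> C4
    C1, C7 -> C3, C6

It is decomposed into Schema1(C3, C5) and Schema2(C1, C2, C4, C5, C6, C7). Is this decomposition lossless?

Yes

Common attributes: Schema1 ∩ Schema2 = {C5}.
Closure of {C5}: C5 → C3 applies, adding C3; C3 → C2 applies, adding C2; C2, C3 → C6 applies, adding C6. So (C5)⁺ = {C2, C3, C5, C6}.
This closure contains every attribute of Schema1, so Schema1 ∩ Schema2 → Schema1. The join is lossless.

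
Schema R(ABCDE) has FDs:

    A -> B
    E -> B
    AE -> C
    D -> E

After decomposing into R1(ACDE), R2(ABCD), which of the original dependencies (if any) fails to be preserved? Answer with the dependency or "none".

E -> B

Check E → B: no single fragment contains all of {BE}, and the restricted closure of {E} across the fragments never reaches {B}.
A → B is preserved.
AE → C is preserved.
D → E is preserved.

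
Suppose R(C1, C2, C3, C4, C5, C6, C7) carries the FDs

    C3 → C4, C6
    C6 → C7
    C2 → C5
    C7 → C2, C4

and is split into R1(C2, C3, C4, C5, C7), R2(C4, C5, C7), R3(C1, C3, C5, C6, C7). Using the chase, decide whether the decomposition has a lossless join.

Chase test. Columns are C1, C2, C3, C4, C5, C6, C7; row i has aⱼ where attribute j ∈ Ri, else bᵢⱼ.
Initial tableau (one row per fragment):
  row 1: b11 a2 a3 a4 a5 b16 a7
  row 2: b21 b22 b23 a4 a5 b26 a7
  row 3: a1 b32 a3 b34 a5 a6 a7
Rows 1 and 3 agree on C3; apply C3→C4, C6 and equate their C4, C6 entries.
Rows 1 and 2 agree on C7; apply C7→C2, C4 and equate their C2, C4 entries.
Rows 1 and 3 agree on C7; apply C7→C2, C4 and equate their C2, C4 entries.
Row 3 is now all distinguished symbols — the join is lossless.

Yes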